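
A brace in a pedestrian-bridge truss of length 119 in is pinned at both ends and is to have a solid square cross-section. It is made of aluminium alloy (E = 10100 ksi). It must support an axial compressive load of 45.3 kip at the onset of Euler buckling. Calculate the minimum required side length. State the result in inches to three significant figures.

a ≈ 2.96 in

L_e = K·L = 1 × 119 = 119.0 in
Required I = P_cr·L_e²/(π²E) = 4.530×10^4 × 119.0² / (π² × 1.01×10^7) = 6.435 in⁴
Solid square: I = a⁴/12  ⇒  a = (12I)^(1/4) = (12×6.435)^(1/4) = 2.96 in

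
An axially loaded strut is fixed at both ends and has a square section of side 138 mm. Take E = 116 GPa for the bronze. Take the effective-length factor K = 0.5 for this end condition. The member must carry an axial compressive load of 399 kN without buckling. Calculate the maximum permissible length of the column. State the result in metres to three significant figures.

I = a⁴/12 = 138⁴/12 = 3.022×10^7 mm⁴
I = 3.022×10^-5 m⁴
At the buckling limit P_cr = P = 3.990×10^5 N
From P_cr = π²EI/(K·L)²:  L = (1/K)·√(π²EI/P_cr) = (1/0.5)·√(π²×1.16×10^11×3.022×10^-5/3.990×10^5)
L = 18.6 m

L_max ≈ 18.6 m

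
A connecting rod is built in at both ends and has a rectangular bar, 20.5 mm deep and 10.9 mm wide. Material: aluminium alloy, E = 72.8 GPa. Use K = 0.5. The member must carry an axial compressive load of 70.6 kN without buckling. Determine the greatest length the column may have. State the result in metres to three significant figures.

Buckling occurs about the weak axis: I_min = h·b³/12 with b = 10.9 mm (the shorter side).
I_min = 20.5×10.9³/12 = 2.212×10^3 mm⁴
I = 2.212×10^-9 m⁴
At the buckling limit P_cr = P = 7.060×10^4 N
From P_cr = π²EI/(K·L)²:  L = (1/K)·√(π²EI/P_cr) = (1/0.5)·√(π²×7.28×10^10×2.212×10^-9/7.060×10^4)
L = 0.300 m

L_max ≈ 0.300 m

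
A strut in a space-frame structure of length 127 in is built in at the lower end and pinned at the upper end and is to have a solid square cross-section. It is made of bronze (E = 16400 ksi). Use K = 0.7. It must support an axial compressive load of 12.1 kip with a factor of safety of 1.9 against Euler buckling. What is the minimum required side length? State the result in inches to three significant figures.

a ≈ 1.92 in

Required P_cr = n·P = 1.9 × 12.1 = 22.99 kip
L_e = K·L = 0.7 × 127 = 88.90 in
Required I = P_cr·L_e²/(π²E) = 2.299×10^4 × 88.90² / (π² × 1.64×10^7) = 1.123 in⁴
Solid square: I = a⁴/12  ⇒  a = (12I)^(1/4) = (12×1.123)^(1/4) = 1.92 in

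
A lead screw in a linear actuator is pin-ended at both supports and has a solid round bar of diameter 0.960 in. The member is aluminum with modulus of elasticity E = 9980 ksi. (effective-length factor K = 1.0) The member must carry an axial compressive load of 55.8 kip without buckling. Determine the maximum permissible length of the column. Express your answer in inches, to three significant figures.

L_max ≈ 8.58 in

I = πd⁴/64 = π×0.960⁴/64 = 4.169×10^-2 in⁴
At the buckling limit P_cr = P = 5.580×10^4 lb
From P_cr = π²EI/(K·L)²:  L = (1/K)·√(π²EI/P_cr) = (1/1)·√(π²×9.98×10^6×4.169×10^-2/5.580×10^4)
L = 8.58 in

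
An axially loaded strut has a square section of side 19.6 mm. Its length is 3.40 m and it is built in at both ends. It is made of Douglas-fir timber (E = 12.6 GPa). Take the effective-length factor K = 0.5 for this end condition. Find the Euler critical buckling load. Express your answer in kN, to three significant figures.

P_cr ≈ 0.529 kN

I = a⁴/12 = 19.6⁴/12 = 1.230×10^4 mm⁴
I = 1.230×10^4 mm⁴ = 1.230×10^-8 m⁴
Effective length L_e = K·L = 0.5 × 3.40 = 1.700 m
P_cr = π²EI / L_e² = π² × 12.6×10⁹ × 1.230×10^-8 / 1.700² = 529.2 N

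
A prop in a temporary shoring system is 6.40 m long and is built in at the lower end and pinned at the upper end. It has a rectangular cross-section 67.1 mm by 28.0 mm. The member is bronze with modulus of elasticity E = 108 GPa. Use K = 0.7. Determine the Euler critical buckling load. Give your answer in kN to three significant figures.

Buckling occurs about the weak axis: I_min = h·b³/12 with b = 28.0 mm (the shorter side).
I_min = 67.1×28.0³/12 = 1.227×10^5 mm⁴
I = 1.227×10^5 mm⁴ = 1.227×10^-7 m⁴
Effective length L_e = K·L = 0.7 × 6.40 = 4.480 m
P_cr = π²EI / L_e² = π² × 108×10⁹ × 1.227×10^-7 / 4.480² = 6.519×10^3 N

P_cr ≈ 6.52 kN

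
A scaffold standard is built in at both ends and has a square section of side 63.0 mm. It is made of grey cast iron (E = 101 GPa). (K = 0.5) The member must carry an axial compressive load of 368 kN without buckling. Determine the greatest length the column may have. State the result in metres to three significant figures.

L_max ≈ 3.77 m

I = a⁴/12 = 63.0⁴/12 = 1.313×10^6 mm⁴
I = 1.313×10^-6 m⁴
At the buckling limit P_cr = P = 3.680×10^5 N
From P_cr = π²EI/(K·L)²:  L = (1/K)·√(π²EI/P_cr) = (1/0.5)·√(π²×1.01×10^11×1.313×10^-6/3.680×10^5)
L = 3.77 m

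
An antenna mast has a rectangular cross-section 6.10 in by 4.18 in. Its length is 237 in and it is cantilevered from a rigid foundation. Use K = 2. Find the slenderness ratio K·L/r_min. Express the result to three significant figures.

For a rectangle r_min = b/√12 = 4.18/√12 = 1.207 in
L_e = K·L = 2 × 237 = 474.0 in
λ = L_e / r_min = 474.00 / 1.207 = 393

λ ≈ 393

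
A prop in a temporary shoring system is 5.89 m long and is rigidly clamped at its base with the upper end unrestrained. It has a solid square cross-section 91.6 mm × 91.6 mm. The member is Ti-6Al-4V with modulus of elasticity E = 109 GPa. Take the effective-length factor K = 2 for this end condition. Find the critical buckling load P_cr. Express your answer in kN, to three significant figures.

I = a⁴/12 = 91.6⁴/12 = 5.867×10^6 mm⁴
I = 5.867×10^6 mm⁴ = 5.867×10^-6 m⁴
Effective length L_e = K·L = 2 × 5.89 = 11.78 m
P_cr = π²EI / L_e² = π² × 109×10⁹ × 5.867×10^-6 / 11.78² = 4.548×10^4 N

P_cr ≈ 45.5 kN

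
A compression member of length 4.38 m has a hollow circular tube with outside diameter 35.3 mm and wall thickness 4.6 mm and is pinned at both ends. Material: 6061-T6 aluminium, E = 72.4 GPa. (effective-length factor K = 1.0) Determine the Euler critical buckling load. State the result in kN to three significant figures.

Inner diameter d_i = 35.3 − 2×4.6 = 26.10 mm
I = π(d_o⁴ − d_i⁴)/64 = π(35.3⁴ − 26.10⁴)/64 = 5.344×10^4 mm⁴
I = 5.344×10^4 mm⁴ = 5.344×10^-8 m⁴
Effective length L_e = K·L = 1 × 4.38 = 4.380 m
P_cr = π²EI / L_e² = π² × 72.4×10⁹ × 5.344×10^-8 / 4.380² = 1.991×10^3 N

P_cr ≈ 1.99 kN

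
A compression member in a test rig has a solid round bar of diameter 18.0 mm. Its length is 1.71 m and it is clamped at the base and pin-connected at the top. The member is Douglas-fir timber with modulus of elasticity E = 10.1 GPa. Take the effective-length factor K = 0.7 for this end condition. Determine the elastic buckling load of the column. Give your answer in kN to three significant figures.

P_cr ≈ 0.359 kN

I = πd⁴/64 = π×18.0⁴/64 = 5.153×10^3 mm⁴
I = 5.153×10^3 mm⁴ = 5.153×10^-9 m⁴
Effective length L_e = K·L = 0.7 × 1.71 = 1.197 m
P_cr = π²EI / L_e² = π² × 10.1×10⁹ × 5.153×10^-9 / 1.197² = 358.5 N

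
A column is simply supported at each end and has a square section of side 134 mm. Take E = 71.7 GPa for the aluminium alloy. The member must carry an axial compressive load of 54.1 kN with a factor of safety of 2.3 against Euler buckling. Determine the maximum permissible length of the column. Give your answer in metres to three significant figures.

I = a⁴/12 = 134⁴/12 = 2.687×10^7 mm⁴
I = 2.687×10^-5 m⁴
Required critical load P_cr = n·P = 2.3 × 54.1 = 124.4 kN = 1.244×10^5 N
From P_cr = π²EI/(K·L)²:  L = (1/K)·√(π²EI/P_cr) = (1/1)·√(π²×7.17×10^10×2.687×10^-5/1.244×10^5)
L = 12.4 m

L_max ≈ 12.4 m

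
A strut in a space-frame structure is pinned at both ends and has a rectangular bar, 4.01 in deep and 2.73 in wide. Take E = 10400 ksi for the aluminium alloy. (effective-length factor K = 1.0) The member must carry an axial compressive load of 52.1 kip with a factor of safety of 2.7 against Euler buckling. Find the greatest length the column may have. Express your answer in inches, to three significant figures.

L_max ≈ 70.4 in

Buckling occurs about the weak axis: I_min = h·b³/12 with b = 2.73 in (the shorter side).
I_min = 4.01×2.73³/12 = 6.799 in⁴
Required critical load P_cr = n·P = 2.7 × 52.1 = 140.7 kip = 1.407×10^5 lb
From P_cr = π²EI/(K·L)²:  L = (1/K)·√(π²EI/P_cr) = (1/1)·√(π²×1.04×10^7×6.799/1.407×10^5)
L = 70.4 in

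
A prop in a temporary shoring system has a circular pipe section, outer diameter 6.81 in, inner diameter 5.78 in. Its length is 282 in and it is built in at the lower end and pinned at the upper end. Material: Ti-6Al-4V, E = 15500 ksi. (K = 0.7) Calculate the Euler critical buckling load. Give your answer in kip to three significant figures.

d_o = 6.81 in, d_i = 5.78 in
I = π(d_o⁴ − d_i⁴)/64 = π(6.81⁴ − 5.780⁴)/64 = 50.79 in⁴
Effective length L_e = K·L = 0.7 × 282 = 197.4 in
P_cr = π²EI / L_e² = π² × 15500×10³ × 50.79 / 197.4² = 1.994×10^5 lb

P_cr ≈ 199 kip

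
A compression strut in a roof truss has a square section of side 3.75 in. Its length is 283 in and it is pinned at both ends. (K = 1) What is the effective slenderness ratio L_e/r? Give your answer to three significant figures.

λ ≈ 261

For a square r = a/√12 = 3.75/√12 = 1.083 in
L_e = K·L = 1 × 283 = 283.0 in
λ = L_e / r_min = 283.00 / 1.083 = 261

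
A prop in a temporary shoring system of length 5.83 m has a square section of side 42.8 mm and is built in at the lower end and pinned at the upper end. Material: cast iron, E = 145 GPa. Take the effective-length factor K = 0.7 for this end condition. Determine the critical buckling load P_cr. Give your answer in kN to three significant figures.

I = a⁴/12 = 42.8⁴/12 = 2.796×10^5 mm⁴
I = 2.796×10^5 mm⁴ = 2.796×10^-7 m⁴
Effective length L_e = K·L = 0.7 × 5.83 = 4.081 m
P_cr = π²EI / L_e² = π² × 145×10⁹ × 2.796×10^-7 / 4.081² = 2.403×10^4 N

P_cr ≈ 24.0 kN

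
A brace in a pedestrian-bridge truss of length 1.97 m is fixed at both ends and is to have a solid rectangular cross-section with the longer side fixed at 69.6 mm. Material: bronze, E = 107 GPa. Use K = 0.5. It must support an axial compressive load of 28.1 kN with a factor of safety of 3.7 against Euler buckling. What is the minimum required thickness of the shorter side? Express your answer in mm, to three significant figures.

b ≈ 25.4 mm

Required P_cr = n·P = 3.7 × 28.1 = 104.0 kN
L_e = K·L = 0.5 × 1.97 = 0.9850 m
Required I = P_cr·L_e²/(π²E) = 1.040×10^5 × 0.9850² / (π² × 1.07×10^11) = 9.552×10^-8 m⁴
I_req = 9.552×10^4 mm⁴
Rectangle, weak axis: I_min = h·b³/12 with h = 69.6 mm fixed  ⇒  b = (12I/h)^(1/3) = 25.4 mm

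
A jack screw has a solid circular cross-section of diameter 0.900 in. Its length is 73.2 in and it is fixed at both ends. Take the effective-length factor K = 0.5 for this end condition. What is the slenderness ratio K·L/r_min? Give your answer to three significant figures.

λ ≈ 163

For a solid circle r = d/4 = 0.900/4 = 0.2250 in
L_e = K·L = 0.5 × 73.2 = 36.60 in
λ = L_e / r_min = 36.600 / 0.2250 = 163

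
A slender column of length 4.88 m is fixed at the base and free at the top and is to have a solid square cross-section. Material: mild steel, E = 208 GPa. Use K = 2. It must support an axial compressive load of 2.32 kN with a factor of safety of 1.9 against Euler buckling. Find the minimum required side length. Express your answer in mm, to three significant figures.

Required P_cr = n·P = 1.9 × 2.32 = 4.408 kN
L_e = K·L = 2 × 4.88 = 9.760 m
Required I = P_cr·L_e²/(π²E) = 4.408×10^3 × 9.760² / (π² × 2.08×10^11) = 2.045×10^-7 m⁴
I_req = 2.045×10^5 mm⁴
Solid square: I = a⁴/12  ⇒  a = (12I)^(1/4) = (12×2.045×10^5)^(1/4) = 39.6 mm

a ≈ 39.6 mm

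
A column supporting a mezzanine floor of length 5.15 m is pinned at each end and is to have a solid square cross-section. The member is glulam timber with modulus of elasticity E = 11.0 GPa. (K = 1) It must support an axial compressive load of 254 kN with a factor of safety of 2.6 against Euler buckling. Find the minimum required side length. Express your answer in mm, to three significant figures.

a ≈ 210 mm

Required P_cr = n·P = 2.6 × 254 = 660.4 kN
L_e = K·L = 1 × 5.15 = 5.150 m
Required I = P_cr·L_e²/(π²E) = 6.604×10^5 × 5.150² / (π² × 1.10×10^10) = 1.613×10^-4 m⁴
I_req = 1.613×10^8 mm⁴
Solid square: I = a⁴/12  ⇒  a = (12I)^(1/4) = (12×1.613×10^8)^(1/4) = 210 mm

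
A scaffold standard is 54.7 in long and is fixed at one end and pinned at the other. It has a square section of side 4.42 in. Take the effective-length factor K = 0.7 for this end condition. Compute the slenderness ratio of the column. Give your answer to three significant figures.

λ ≈ 30.0

For a square r = a/√12 = 4.42/√12 = 1.276 in
L_e = K·L = 0.7 × 54.7 = 38.29 in
λ = L_e / r_min = 38.290 / 1.276 = 30.0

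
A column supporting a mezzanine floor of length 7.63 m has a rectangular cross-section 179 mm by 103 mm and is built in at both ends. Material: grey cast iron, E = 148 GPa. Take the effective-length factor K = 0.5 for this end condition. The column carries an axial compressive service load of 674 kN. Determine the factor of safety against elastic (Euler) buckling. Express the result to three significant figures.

Buckling occurs about the weak axis: I_min = h·b³/12 with b = 103 mm (the shorter side).
I_min = 179×103³/12 = 1.630×10^7 mm⁴
I = 1.630×10^7 mm⁴ = 1.630×10^-5 m⁴
Effective length L_e = K·L = 0.5 × 7.63 = 3.815 m
P_cr = π²EI / L_e² = π² × 148×10⁹ × 1.630×10^-5 / 3.815² = 1.636×10^6 N
Factor of safety n = P_cr / P = 1635.9 / 674 = 2.43

n ≈ 2.43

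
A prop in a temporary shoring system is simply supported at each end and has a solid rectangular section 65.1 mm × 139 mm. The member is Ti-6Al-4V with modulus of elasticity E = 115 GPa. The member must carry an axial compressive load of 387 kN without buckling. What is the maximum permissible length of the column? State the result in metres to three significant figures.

Buckling occurs about the weak axis: I_min = h·b³/12 with b = 65.1 mm (the shorter side).
I_min = 139×65.1³/12 = 3.196×10^6 mm⁴
I = 3.196×10^-6 m⁴
At the buckling limit P_cr = P = 3.870×10^5 N
From P_cr = π²EI/(K·L)²:  L = (1/K)·√(π²EI/P_cr) = (1/1)·√(π²×1.15×10^11×3.196×10^-6/3.870×10^5)
L = 3.06 m

L_max ≈ 3.06 m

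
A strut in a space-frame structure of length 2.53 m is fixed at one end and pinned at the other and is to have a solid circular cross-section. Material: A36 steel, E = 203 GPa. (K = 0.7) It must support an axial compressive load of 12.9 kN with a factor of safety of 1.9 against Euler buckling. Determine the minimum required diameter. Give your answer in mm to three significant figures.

d ≈ 29.7 mm

Required P_cr = n·P = 1.9 × 12.9 = 24.51 kN
L_e = K·L = 0.7 × 2.53 = 1.771 m
Required I = P_cr·L_e²/(π²E) = 2.451×10^4 × 1.771² / (π² × 2.03×10^11) = 3.837×10^-8 m⁴
I_req = 3.837×10^4 mm⁴
Solid circle: I = πd⁴/64  ⇒  d = (64I/π)^(1/4) = (64×3.837×10^4/π)^(1/4) = 29.7 mm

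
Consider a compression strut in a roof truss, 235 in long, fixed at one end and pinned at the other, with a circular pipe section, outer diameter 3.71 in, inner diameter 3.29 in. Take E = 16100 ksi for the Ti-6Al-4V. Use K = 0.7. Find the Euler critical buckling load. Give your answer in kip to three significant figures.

P_cr ≈ 20.8 kip

d_o = 3.71 in, d_i = 3.29 in
I = π(d_o⁴ − d_i⁴)/64 = π(3.71⁴ − 3.290⁴)/64 = 3.548 in⁴
Effective length L_e = K·L = 0.7 × 235 = 164.5 in
P_cr = π²EI / L_e² = π² × 16100×10³ × 3.548 / 164.5² = 2.084×10^4 lb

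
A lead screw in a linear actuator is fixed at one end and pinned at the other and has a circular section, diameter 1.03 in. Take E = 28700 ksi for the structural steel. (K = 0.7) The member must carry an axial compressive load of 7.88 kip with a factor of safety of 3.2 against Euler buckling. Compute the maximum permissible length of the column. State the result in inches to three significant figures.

I = πd⁴/64 = π×1.03⁴/64 = 5.525×10^-2 in⁴
Required critical load P_cr = n·P = 3.2 × 7.88 = 25.22 kip = 2.522×10^4 lb
From P_cr = π²EI/(K·L)²:  L = (1/K)·√(π²EI/P_cr) = (1/0.7)·√(π²×2.87×10^7×5.525×10^-2/2.522×10^4)
L = 35.6 in

L_max ≈ 35.6 in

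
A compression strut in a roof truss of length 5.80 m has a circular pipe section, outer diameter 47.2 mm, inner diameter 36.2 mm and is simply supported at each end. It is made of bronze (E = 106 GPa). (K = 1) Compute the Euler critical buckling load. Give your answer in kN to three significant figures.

d_o = 47.2 mm, d_i = 36.2 mm
I = π(d_o⁴ − d_i⁴)/64 = π(47.2⁴ − 36.20⁴)/64 = 1.593×10^5 mm⁴
I = 1.593×10^5 mm⁴ = 1.593×10^-7 m⁴
Effective length L_e = K·L = 1 × 5.80 = 5.800 m
P_cr = π²EI / L_e² = π² × 106×10⁹ × 1.593×10^-7 / 5.800² = 4.955×10^3 N

P_cr ≈ 4.96 kN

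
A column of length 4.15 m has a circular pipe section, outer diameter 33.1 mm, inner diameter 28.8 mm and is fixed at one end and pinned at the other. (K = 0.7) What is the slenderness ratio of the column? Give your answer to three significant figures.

λ ≈ 265

d_o = 33.1 mm, d_i = 28.8 mm
I = π(d_o⁴ − d_i⁴)/64 = π(33.1⁴ − 28.80⁴)/64 = 2.515×10^4 mm⁴
A = 209.0 mm²;  r_min = √(I/A) = √(2.515×10^4/209.0) = 10.97 mm
L_e = K·L = 0.7 × 4.15 m = 2.905 m = 2905.0 mm
λ = L_e / r_min = 2905.0 / 10.97 = 265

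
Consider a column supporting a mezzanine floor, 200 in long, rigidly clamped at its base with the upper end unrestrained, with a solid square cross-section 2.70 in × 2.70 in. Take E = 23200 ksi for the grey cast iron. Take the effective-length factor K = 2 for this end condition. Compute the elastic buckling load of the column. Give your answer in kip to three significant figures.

P_cr ≈ 6.34 kip

I = a⁴/12 = 2.70⁴/12 = 4.429 in⁴
Effective length L_e = K·L = 2 × 200 = 400.0 in
P_cr = π²EI / L_e² = π² × 23200×10³ × 4.429 / 400.0² = 6.338×10^3 lb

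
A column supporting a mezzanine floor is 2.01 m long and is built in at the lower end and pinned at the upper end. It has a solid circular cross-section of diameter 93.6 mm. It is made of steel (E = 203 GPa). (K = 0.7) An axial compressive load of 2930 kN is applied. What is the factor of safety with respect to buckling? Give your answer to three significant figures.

n ≈ 1.30

I = πd⁴/64 = π×93.6⁴/64 = 3.768×10^6 mm⁴
I = 3.768×10^6 mm⁴ = 3.768×10^-6 m⁴
Effective length L_e = K·L = 0.7 × 2.01 = 1.407 m
P_cr = π²EI / L_e² = π² × 203×10⁹ × 3.768×10^-6 / 1.407² = 3.813×10^6 N
Factor of safety n = P_cr / P = 3813.1 / 2930 = 1.30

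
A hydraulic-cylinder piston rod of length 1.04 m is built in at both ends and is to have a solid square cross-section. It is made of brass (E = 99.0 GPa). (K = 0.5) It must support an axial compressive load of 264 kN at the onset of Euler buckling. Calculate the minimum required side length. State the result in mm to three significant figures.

L_e = K·L = 0.5 × 1.04 = 0.5200 m
Required I = P_cr·L_e²/(π²E) = 2.640×10^5 × 0.5200² / (π² × 9.90×10^10) = 7.306×10^-8 m⁴
I_req = 7.306×10^4 mm⁴
Solid square: I = a⁴/12  ⇒  a = (12I)^(1/4) = (12×7.306×10^4)^(1/4) = 30.6 mm

a ≈ 30.6 mm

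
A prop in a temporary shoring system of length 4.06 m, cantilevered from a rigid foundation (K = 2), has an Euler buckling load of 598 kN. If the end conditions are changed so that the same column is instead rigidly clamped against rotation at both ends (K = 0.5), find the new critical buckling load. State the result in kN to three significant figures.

P_cr ∝ 1/K², so P_cr,new = P_cr,old × (K_old/K_new)² = 598 × (2/0.5)²
= 598 × 16.00 = 9570 kN

P_cr ≈ 9570 kN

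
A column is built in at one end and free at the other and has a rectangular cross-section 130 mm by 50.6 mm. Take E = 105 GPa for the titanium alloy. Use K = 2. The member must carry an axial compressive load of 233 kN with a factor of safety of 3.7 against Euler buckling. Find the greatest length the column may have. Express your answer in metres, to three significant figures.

L_max ≈ 0.649 m

Buckling occurs about the weak axis: I_min = h·b³/12 with b = 50.6 mm (the shorter side).
I_min = 130×50.6³/12 = 1.404×10^6 mm⁴
I = 1.404×10^-6 m⁴
Required critical load P_cr = n·P = 3.7 × 233 = 862.1 kN = 8.621×10^5 N
From P_cr = π²EI/(K·L)²:  L = (1/K)·√(π²EI/P_cr) = (1/2)·√(π²×1.05×10^11×1.404×10^-6/8.621×10^5)
L = 0.649 m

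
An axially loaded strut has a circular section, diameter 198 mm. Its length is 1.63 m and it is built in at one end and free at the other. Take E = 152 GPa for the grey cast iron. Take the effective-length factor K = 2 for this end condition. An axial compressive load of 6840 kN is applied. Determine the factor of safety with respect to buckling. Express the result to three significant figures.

n ≈ 1.56

I = πd⁴/64 = π×198⁴/64 = 7.545×10^7 mm⁴
I = 7.545×10^7 mm⁴ = 7.545×10^-5 m⁴
Effective length L_e = K·L = 2 × 1.63 = 3.260 m
P_cr = π²EI / L_e² = π² × 152×10⁹ × 7.545×10^-5 / 3.260² = 1.065×10^7 N
Factor of safety n = P_cr / P = 10650 / 6840 = 1.56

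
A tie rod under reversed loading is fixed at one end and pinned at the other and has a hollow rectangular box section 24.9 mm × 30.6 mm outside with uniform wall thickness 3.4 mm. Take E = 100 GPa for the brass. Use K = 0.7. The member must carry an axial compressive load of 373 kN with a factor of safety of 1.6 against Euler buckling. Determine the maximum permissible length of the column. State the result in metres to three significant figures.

Inner dimensions: h_i = 30.6 − 2×3.4 = 23.80 mm, b_i = 24.9 − 2×3.4 = 18.10 mm
Weak-axis I_min = (h_o·b_o³ − h_i·b_i³)/12 with b_o = 24.9, b_i = 18.10 mm (shorter outer/inner sides).
I_min = (30.6×24.9³ − 23.80×18.10³)/12 = 2.761×10^4 mm⁴
I = 2.761×10^-8 m⁴
Required critical load P_cr = n·P = 1.6 × 373 = 596.8 kN = 5.968×10^5 N
From P_cr = π²EI/(K·L)²:  L = (1/K)·√(π²EI/P_cr) = (1/0.7)·√(π²×1.00×10^11×2.761×10^-8/5.968×10^5)
L = 0.305 m

L_max ≈ 0.305 m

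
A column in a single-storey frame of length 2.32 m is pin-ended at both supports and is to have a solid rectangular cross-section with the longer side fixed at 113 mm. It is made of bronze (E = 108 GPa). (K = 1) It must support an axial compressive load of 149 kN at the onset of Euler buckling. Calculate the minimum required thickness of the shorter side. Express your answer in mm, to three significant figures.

b ≈ 43.1 mm

L_e = K·L = 1 × 2.32 = 2.320 m
Required I = P_cr·L_e²/(π²E) = 1.490×10^5 × 2.320² / (π² × 1.08×10^11) = 7.524×10^-7 m⁴
I_req = 7.524×10^5 mm⁴
Rectangle, weak axis: I_min = h·b³/12 with h = 113 mm fixed  ⇒  b = (12I/h)^(1/3) = 43.1 mm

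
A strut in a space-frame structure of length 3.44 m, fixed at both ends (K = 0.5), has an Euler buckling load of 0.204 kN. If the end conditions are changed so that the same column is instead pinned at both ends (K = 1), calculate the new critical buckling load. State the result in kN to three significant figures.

P_cr ∝ 1/K², so P_cr,new = P_cr,old × (K_old/K_new)² = 0.204 × (0.5/1)²
= 0.204 × 0.2500 = 0.0510 kN

P_cr ≈ 0.0510 kN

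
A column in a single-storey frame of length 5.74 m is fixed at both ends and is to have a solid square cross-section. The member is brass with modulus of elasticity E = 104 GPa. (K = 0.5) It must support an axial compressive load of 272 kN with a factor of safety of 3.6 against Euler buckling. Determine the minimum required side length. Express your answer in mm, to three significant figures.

a ≈ 98.5 mm

Required P_cr = n·P = 3.6 × 272 = 979.2 kN
L_e = K·L = 0.5 × 5.74 = 2.870 m
Required I = P_cr·L_e²/(π²E) = 9.792×10^5 × 2.870² / (π² × 1.04×10^11) = 7.858×10^-6 m⁴
I_req = 7.858×10^6 mm⁴
Solid square: I = a⁴/12  ⇒  a = (12I)^(1/4) = (12×7.858×10^6)^(1/4) = 98.5 mm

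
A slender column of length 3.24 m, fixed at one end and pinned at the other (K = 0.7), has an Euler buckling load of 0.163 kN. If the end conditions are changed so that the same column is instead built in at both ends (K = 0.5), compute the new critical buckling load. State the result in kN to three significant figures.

P_cr ∝ 1/K², so P_cr,new = P_cr,old × (K_old/K_new)² = 0.163 × (0.7/0.5)²
= 0.163 × 1.960 = 0.319 kN

P_cr ≈ 0.319 kN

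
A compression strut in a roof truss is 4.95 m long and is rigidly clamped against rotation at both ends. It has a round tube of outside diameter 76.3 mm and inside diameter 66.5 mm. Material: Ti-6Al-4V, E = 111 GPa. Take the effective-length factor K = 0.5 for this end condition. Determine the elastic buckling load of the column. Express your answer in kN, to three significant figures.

d_o = 76.3 mm, d_i = 66.5 mm
I = π(d_o⁴ − d_i⁴)/64 = π(76.3⁴ − 66.50⁴)/64 = 7.037×10^5 mm⁴
I = 7.037×10^5 mm⁴ = 7.037×10^-7 m⁴
Effective length L_e = K·L = 0.5 × 4.95 = 2.475 m
P_cr = π²EI / L_e² = π² × 111×10⁹ × 7.037×10^-7 / 2.475² = 1.259×10^5 N

P_cr ≈ 126 kN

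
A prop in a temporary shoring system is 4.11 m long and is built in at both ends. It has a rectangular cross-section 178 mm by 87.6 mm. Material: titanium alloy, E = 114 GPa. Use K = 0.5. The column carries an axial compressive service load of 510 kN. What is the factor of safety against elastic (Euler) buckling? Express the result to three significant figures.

Buckling occurs about the weak axis: I_min = h·b³/12 with b = 87.6 mm (the shorter side).
I_min = 178×87.6³/12 = 9.971×10^6 mm⁴
I = 9.971×10^6 mm⁴ = 9.971×10^-6 m⁴
Effective length L_e = K·L = 0.5 × 4.11 = 2.055 m
P_cr = π²EI / L_e² = π² × 114×10⁹ × 9.971×10^-6 / 2.055² = 2.657×10^6 N
Factor of safety n = P_cr / P = 2656.6 / 510 = 5.21

n ≈ 5.21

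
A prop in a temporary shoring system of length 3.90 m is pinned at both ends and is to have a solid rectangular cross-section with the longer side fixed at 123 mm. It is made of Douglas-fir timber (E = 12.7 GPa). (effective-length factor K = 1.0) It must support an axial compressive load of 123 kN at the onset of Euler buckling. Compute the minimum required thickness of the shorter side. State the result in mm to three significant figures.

L_e = K·L = 1 × 3.90 = 3.900 m
Required I = P_cr·L_e²/(π²E) = 1.230×10^5 × 3.900² / (π² × 1.27×10^10) = 1.493×10^-5 m⁴
I_req = 1.493×10^7 mm⁴
Rectangle, weak axis: I_min = h·b³/12 with h = 123 mm fixed  ⇒  b = (12I/h)^(1/3) = 113 mm

b ≈ 113 mm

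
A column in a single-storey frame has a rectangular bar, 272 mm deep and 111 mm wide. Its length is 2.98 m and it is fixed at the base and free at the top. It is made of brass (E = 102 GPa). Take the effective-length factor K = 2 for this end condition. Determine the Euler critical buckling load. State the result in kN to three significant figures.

P_cr ≈ 879 kN

Buckling occurs about the weak axis: I_min = h·b³/12 with b = 111 mm (the shorter side).
I_min = 272×111³/12 = 3.100×10^7 mm⁴
I = 3.100×10^7 mm⁴ = 3.100×10^-5 m⁴
Effective length L_e = K·L = 2 × 2.98 = 5.960 m
P_cr = π²EI / L_e² = π² × 102×10⁹ × 3.100×10^-5 / 5.960² = 8.785×10^5 N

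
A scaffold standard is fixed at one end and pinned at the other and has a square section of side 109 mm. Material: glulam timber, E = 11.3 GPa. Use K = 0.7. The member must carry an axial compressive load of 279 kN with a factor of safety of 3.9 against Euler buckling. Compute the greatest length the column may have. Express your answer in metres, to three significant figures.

I = a⁴/12 = 109⁴/12 = 1.176×10^7 mm⁴
I = 1.176×10^-5 m⁴
Required critical load P_cr = n·P = 3.9 × 279 = 1088 kN = 1.088×10^6 N
From P_cr = π²EI/(K·L)²:  L = (1/K)·√(π²EI/P_cr) = (1/0.7)·√(π²×1.13×10^10×1.176×10^-5/1.088×10^6)
L = 1.57 m

L_max ≈ 1.57 m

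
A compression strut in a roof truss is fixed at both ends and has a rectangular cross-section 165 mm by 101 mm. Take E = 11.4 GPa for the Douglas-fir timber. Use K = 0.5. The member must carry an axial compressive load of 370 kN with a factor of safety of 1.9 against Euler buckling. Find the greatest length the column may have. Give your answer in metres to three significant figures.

Buckling occurs about the weak axis: I_min = h·b³/12 with b = 101 mm (the shorter side).
I_min = 165×101³/12 = 1.417×10^7 mm⁴
I = 1.417×10^-5 m⁴
Required critical load P_cr = n·P = 1.9 × 370 = 703.0 kN = 7.030×10^5 N
From P_cr = π²EI/(K·L)²:  L = (1/K)·√(π²EI/P_cr) = (1/0.5)·√(π²×1.14×10^10×1.417×10^-5/7.030×10^5)
L = 3.01 m

L_max ≈ 3.01 m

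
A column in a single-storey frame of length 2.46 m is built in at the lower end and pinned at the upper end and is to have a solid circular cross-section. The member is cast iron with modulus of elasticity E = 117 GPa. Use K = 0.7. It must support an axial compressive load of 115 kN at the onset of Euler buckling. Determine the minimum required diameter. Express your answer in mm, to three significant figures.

d ≈ 49.5 mm

L_e = K·L = 0.7 × 2.46 = 1.722 m
Required I = P_cr·L_e²/(π²E) = 1.150×10^5 × 1.722² / (π² × 1.17×10^11) = 2.953×10^-7 m⁴
I_req = 2.953×10^5 mm⁴
Solid circle: I = πd⁴/64  ⇒  d = (64I/π)^(1/4) = (64×2.953×10^5/π)^(1/4) = 49.5 mm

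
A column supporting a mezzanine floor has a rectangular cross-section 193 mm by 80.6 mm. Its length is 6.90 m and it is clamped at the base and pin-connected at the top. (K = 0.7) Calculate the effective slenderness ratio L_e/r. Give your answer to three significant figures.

For a rectangle r_min = b/√12 = 80.6/√12 = 23.27 mm
L_e = K·L = 0.7 × 6.90 m = 4.830 m = 4830.0 mm
λ = L_e / r_min = 4830.0 / 23.27 = 208

λ ≈ 208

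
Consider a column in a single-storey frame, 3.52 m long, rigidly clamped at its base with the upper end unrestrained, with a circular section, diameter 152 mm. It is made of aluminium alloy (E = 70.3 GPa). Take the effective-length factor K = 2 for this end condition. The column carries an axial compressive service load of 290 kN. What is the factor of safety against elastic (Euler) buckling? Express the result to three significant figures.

I = πd⁴/64 = π×152⁴/64 = 2.620×10^7 mm⁴
I = 2.620×10^7 mm⁴ = 2.620×10^-5 m⁴
Effective length L_e = K·L = 2 × 3.52 = 7.040 m
P_cr = π²EI / L_e² = π² × 70.3×10⁹ × 2.620×10^-5 / 7.040² = 3.668×10^5 N
Factor of safety n = P_cr / P = 366.82 / 290 = 1.26

n ≈ 1.26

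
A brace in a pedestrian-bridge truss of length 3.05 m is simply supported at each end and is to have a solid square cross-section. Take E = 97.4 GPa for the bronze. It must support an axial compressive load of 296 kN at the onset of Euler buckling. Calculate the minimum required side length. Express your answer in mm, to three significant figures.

a ≈ 76.6 mm

L_e = K·L = 1 × 3.05 = 3.050 m
Required I = P_cr·L_e²/(π²E) = 2.960×10^5 × 3.050² / (π² × 9.74×10^10) = 2.864×10^-6 m⁴
I_req = 2.864×10^6 mm⁴
Solid square: I = a⁴/12  ⇒  a = (12I)^(1/4) = (12×2.864×10^6)^(1/4) = 76.6 mm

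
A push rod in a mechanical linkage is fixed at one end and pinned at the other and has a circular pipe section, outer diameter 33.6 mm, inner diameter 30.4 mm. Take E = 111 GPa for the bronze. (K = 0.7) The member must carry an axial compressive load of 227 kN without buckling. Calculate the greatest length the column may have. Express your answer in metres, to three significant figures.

L_max ≈ 0.451 m

d_o = 33.6 mm, d_i = 30.4 mm
I = π(d_o⁴ − d_i⁴)/64 = π(33.6⁴ − 30.40⁴)/64 = 2.064×10^4 mm⁴
I = 2.064×10^-8 m⁴
At the buckling limit P_cr = P = 2.270×10^5 N
From P_cr = π²EI/(K·L)²:  L = (1/K)·√(π²EI/P_cr) = (1/0.7)·√(π²×1.11×10^11×2.064×10^-8/2.270×10^5)
L = 0.451 m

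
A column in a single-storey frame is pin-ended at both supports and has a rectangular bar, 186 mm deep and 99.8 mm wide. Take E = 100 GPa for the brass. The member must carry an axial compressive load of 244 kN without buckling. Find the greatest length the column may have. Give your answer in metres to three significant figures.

L_max ≈ 7.89 m

Buckling occurs about the weak axis: I_min = h·b³/12 with b = 99.8 mm (the shorter side).
I_min = 186×99.8³/12 = 1.541×10^7 mm⁴
I = 1.541×10^-5 m⁴
At the buckling limit P_cr = P = 2.440×10^5 N
From P_cr = π²EI/(K·L)²:  L = (1/K)·√(π²EI/P_cr) = (1/1)·√(π²×1.00×10^11×1.541×10^-5/2.440×10^5)
L = 7.89 m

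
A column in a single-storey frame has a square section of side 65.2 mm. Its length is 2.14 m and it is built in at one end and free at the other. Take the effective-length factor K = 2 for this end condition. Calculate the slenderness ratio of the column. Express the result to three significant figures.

For a square r = a/√12 = 65.2/√12 = 18.82 mm
L_e = K·L = 2 × 2.14 m = 4.280 m = 4280.0 mm
λ = L_e / r_min = 4280.0 / 18.82 = 227

λ ≈ 227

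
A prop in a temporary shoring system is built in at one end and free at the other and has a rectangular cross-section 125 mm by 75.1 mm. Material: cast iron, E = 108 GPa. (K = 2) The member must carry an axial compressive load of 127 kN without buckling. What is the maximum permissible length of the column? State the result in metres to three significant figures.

Buckling occurs about the weak axis: I_min = h·b³/12 with b = 75.1 mm (the shorter side).
I_min = 125×75.1³/12 = 4.412×10^6 mm⁴
I = 4.412×10^-6 m⁴
At the buckling limit P_cr = P = 1.270×10^5 N
From P_cr = π²EI/(K·L)²:  L = (1/K)·√(π²EI/P_cr) = (1/2)·√(π²×1.08×10^11×4.412×10^-6/1.270×10^5)
L = 3.04 m

L_max ≈ 3.04 m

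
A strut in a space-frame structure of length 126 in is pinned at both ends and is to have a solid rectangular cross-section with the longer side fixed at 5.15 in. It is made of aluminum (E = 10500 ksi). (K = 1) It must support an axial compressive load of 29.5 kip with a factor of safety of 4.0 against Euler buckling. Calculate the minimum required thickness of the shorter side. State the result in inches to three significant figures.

b ≈ 3.48 in

Required P_cr = n·P = 4.0 × 29.5 = 118.0 kip
L_e = K·L = 1 × 126 = 126.0 in
Required I = P_cr·L_e²/(π²E) = 1.180×10^5 × 126.0² / (π² × 1.05×10^7) = 18.08 in⁴
Rectangle, weak axis: I_min = h·b³/12 with h = 5.15 in fixed  ⇒  b = (12I/h)^(1/3) = 3.48 in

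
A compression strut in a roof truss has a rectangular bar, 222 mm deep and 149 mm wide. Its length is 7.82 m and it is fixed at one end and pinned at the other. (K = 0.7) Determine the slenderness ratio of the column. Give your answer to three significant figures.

λ ≈ 127

Buckling occurs about the weak axis: I_min = h·b³/12 with b = 149 mm (the shorter side).
I_min = 222×149³/12 = 6.120×10^7 mm⁴
A = 3.308×10^4 mm²;  r_min = √(I/A) = √(6.120×10^7/3.308×10^4) = 43.01 mm
L_e = K·L = 0.7 × 7.82 m = 5.474 m = 5474.0 mm
λ = L_e / r_min = 5474.0 / 43.01 = 127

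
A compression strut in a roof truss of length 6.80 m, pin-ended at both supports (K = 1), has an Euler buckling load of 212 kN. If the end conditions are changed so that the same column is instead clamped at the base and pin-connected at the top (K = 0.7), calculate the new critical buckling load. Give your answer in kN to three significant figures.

P_cr ∝ 1/K², so P_cr,new = P_cr,old × (K_old/K_new)² = 212 × (1/0.7)²
= 212 × 2.041 = 433 kN

P_cr ≈ 433 kN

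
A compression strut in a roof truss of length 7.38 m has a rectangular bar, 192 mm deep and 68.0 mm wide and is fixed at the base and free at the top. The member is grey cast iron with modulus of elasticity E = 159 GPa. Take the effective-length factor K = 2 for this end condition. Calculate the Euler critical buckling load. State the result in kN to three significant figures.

Buckling occurs about the weak axis: I_min = h·b³/12 with b = 68.0 mm (the shorter side).
I_min = 192×68.0³/12 = 5.031×10^6 mm⁴
I = 5.031×10^6 mm⁴ = 5.031×10^-6 m⁴
Effective length L_e = K·L = 2 × 7.38 = 14.76 m
P_cr = π²EI / L_e² = π² × 159×10⁹ × 5.031×10^-6 / 14.76² = 3.624×10^4 N

P_cr ≈ 36.2 kN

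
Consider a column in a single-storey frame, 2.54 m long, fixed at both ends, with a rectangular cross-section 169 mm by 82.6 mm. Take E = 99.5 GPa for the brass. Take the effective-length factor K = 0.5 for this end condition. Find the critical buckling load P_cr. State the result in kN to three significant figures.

Buckling occurs about the weak axis: I_min = h·b³/12 with b = 82.6 mm (the shorter side).
I_min = 169×82.6³/12 = 7.937×10^6 mm⁴
I = 7.937×10^6 mm⁴ = 7.937×10^-6 m⁴
Effective length L_e = K·L = 0.5 × 2.54 = 1.270 m
P_cr = π²EI / L_e² = π² × 99.5×10⁹ × 7.937×10^-6 / 1.270² = 4.832×10^6 N

P_cr ≈ 4830 kN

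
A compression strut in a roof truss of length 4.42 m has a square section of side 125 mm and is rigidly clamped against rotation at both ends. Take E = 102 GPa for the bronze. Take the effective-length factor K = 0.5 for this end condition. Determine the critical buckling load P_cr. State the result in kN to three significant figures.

I = a⁴/12 = 125⁴/12 = 2.035×10^7 mm⁴
I = 2.035×10^7 mm⁴ = 2.035×10^-5 m⁴
Effective length L_e = K·L = 0.5 × 4.42 = 2.210 m
P_cr = π²EI / L_e² = π² × 102×10⁹ × 2.035×10^-5 / 2.210² = 4.193×10^6 N

P_cr ≈ 4190 kN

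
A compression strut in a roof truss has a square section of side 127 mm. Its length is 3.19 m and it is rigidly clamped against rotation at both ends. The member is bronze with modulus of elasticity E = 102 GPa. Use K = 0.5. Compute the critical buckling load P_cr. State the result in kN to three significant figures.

P_cr ≈ 8580 kN

I = a⁴/12 = 127⁴/12 = 2.168×10^7 mm⁴
I = 2.168×10^7 mm⁴ = 2.168×10^-5 m⁴
Effective length L_e = K·L = 0.5 × 3.19 = 1.595 m
P_cr = π²EI / L_e² = π² × 102×10⁹ × 2.168×10^-5 / 1.595² = 8.579×10^6 N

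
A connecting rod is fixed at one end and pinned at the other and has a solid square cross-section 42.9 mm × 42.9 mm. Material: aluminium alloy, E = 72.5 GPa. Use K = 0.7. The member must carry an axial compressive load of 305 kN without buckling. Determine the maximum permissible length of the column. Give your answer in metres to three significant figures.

L_max ≈ 1.16 m

I = a⁴/12 = 42.9⁴/12 = 2.823×10^5 mm⁴
I = 2.823×10^-7 m⁴
At the buckling limit P_cr = P = 3.050×10^5 N
From P_cr = π²EI/(K·L)²:  L = (1/K)·√(π²EI/P_cr) = (1/0.7)·√(π²×7.25×10^10×2.823×10^-7/3.050×10^5)
L = 1.16 m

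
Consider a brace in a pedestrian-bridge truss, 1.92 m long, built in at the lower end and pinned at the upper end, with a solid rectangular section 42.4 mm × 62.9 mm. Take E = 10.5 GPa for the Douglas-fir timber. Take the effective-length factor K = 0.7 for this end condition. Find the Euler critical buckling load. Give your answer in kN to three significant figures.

Buckling occurs about the weak axis: I_min = h·b³/12 with b = 42.4 mm (the shorter side).
I_min = 62.9×42.4³/12 = 3.995×10^5 mm⁴
I = 3.995×10^5 mm⁴ = 3.995×10^-7 m⁴
Effective length L_e = K·L = 0.7 × 1.92 = 1.344 m
P_cr = π²EI / L_e² = π² × 10.5×10⁹ × 3.995×10^-7 / 1.344² = 2.292×10^4 N

P_cr ≈ 22.9 kN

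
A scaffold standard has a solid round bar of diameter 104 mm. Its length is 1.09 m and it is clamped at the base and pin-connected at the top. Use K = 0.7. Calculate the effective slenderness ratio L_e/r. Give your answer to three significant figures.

λ ≈ 29.3

For a solid circle r = d/4 = 104/4 = 26.00 mm
L_e = K·L = 0.7 × 1.09 m = 0.7630 m = 763.00 mm
λ = L_e / r_min = 763.00 / 26.00 = 29.3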